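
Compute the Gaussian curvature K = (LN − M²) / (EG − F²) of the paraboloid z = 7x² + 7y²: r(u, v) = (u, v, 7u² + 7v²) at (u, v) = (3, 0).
K = 196/3115225

Coefficients of the first fundamental form: E = 196*u^2 + 1, F = 196*u*v, G = 196*v^2 + 1.
Coefficients of the second fundamental form: L = 14/sqrt(196*u^2 + 196*v^2 + 1), M = 0, N = 14/sqrt(196*u^2 + 196*v^2 + 1).
Assemble K = (LN − M²)/(EG − F²) = 196/(38416*u^4 + 76832*u^2*v^2 + 392*u^2 + 38416*v^4 + 392*v^2 + 1). At (u, v) = (3, 0): K = 196/3115225.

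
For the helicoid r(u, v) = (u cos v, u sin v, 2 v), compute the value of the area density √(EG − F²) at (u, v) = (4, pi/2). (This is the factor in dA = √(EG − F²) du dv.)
√(EG − F²)|_{(4, pi/2)} = 2*sqrt(5)

E = 1, F = 0, G = u^2 + 4, so EG − F² = u^2 + 4. Taking the positive square root: √(EG − F²) = sqrt(u^2 + 4). At (u, v) = (4, pi/2): 2*sqrt(5).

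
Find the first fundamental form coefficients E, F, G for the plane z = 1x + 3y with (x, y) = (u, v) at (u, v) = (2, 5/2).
E = 2;  F = 3;  G = 10

Partials: r_u = (1, 0, 1), r_v = (0, 1, 3). As functions of (u, v):
  E = r_u · r_u = 2,
  F = r_u · r_v = 3,
  G = r_v · r_v = 10.
Evaluating at (u, v) = (2, 5/2): E = 2, F = 3, G = 10.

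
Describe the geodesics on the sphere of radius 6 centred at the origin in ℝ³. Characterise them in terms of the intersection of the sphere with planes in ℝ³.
Geodesics on the sphere of radius 6 are great circles — circles of radius 6 obtained as the intersection of the sphere with planes through the origin (the centre of the sphere).

A curve α(t) of nonzero constant speed on the sphere of radius 6 is a geodesic iff its acceleration α̈ is everywhere normal to the surface, i.e. parallel to the radial vector α(t). Then d/dt(α × α̇) = α̇ × α̇ + α × α̈ = 0, so α × α̇ is a constant vector n ≠ 0 and α(t) · n = 0 for all t: α lies in the plane through the origin with normal n. The intersection of that plane with the sphere is a circle of radius 6 (a great circle). Conversely, a great circle traversed at constant speed has centripetal acceleration pointing at the origin, hence normal to the sphere, so every great circle is a geodesic.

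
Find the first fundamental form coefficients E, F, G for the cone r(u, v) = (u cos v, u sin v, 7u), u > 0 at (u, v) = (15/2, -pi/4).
E = 50;  F = 0;  G = 225/4

Partials: r_u = (cos(v), sin(v), 7), r_v = (-u*sin(v), u*cos(v), 0). As functions of (u, v):
  E = r_u · r_u = 50,
  F = r_u · r_v = 0,
  G = r_v · r_v = u^2.
Evaluating at (u, v) = (15/2, -pi/4): E = 50, F = 0, G = 225/4.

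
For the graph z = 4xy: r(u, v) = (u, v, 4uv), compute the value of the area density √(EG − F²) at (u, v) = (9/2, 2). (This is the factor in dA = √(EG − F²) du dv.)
√(EG − F²)|_{(9/2, 2)} = sqrt(389)

E = 16*v^2 + 1, F = 16*u*v, G = 16*u^2 + 1, so EG − F² = 16*u^2 + 16*v^2 + 1. Taking the positive square root: √(EG − F²) = sqrt(16*u^2 + 16*v^2 + 1). At (u, v) = (9/2, 2): sqrt(389).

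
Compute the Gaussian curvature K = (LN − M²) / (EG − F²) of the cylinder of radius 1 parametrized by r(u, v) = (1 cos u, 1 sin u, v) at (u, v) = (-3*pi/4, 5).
K = 0

Coefficients of the first fundamental form: E = 1, F = 0, G = 1.
Coefficients of the second fundamental form: L = -1, M = 0, N = 0.
Assemble K = (LN − M²)/(EG − F²) = 0. At (u, v) = (-3*pi/4, 5): K = 0.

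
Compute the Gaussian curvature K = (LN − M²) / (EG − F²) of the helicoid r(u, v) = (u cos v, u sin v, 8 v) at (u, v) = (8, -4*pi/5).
K = -1/256

Coefficients of the first fundamental form: E = 1, F = 0, G = u^2 + 64.
Coefficients of the second fundamental form: L = 0, M = -8/sqrt(u^2 + 64), N = 0.
Assemble K = (LN − M²)/(EG − F²) = -64/(u^2 + 64)^2. At (u, v) = (8, -4*pi/5): K = -1/256.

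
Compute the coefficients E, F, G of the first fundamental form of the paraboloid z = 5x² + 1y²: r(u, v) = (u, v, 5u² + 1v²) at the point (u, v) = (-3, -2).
E = 901;  F = 120;  G = 17

Partials: r_u = (1, 0, 10*u), r_v = (0, 1, 2*v). As functions of (u, v):
  E = r_u · r_u = 100*u^2 + 1,
  F = r_u · r_v = 20*u*v,
  G = r_v · r_v = 4*v^2 + 1.
Evaluating at (u, v) = (-3, -2): E = 901, F = 120, G = 17.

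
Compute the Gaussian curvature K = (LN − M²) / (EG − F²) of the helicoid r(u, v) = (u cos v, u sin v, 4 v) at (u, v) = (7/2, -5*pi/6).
K = -256/12769

Coefficients of the first fundamental form: E = 1, F = 0, G = u^2 + 16.
Coefficients of the second fundamental form: L = 0, M = -4/sqrt(u^2 + 16), N = 0.
Assemble K = (LN − M²)/(EG − F²) = -16/(u^2 + 16)^2. At (u, v) = (7/2, -5*pi/6): K = -256/12769.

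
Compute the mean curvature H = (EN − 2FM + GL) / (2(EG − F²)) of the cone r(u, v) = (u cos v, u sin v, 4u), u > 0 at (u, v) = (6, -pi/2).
H = sqrt(17)/51

With E = 17, F = 0, G = u^2, L = 0, M = 0, N = 4*sqrt(17)*u^2/(17*Abs(u)), assemble
  H = (EN − 2FM + GL) / (2(EG − F²)) = 2*sqrt(17)/(17*Abs(u)).
At (u, v) = (6, -pi/2): H = sqrt(17)/51.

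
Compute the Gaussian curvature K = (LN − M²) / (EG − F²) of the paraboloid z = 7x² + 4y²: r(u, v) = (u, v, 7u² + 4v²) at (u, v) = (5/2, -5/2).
K = 28/660969

Coefficients of the first fundamental form: E = 196*u^2 + 1, F = 112*u*v, G = 64*v^2 + 1.
Coefficients of the second fundamental form: L = 14/sqrt(196*u^2 + 64*v^2 + 1), M = 0, N = 8/sqrt(196*u^2 + 64*v^2 + 1).
Assemble K = (LN − M²)/(EG − F²) = 112/(38416*u^4 + 25088*u^2*v^2 + 392*u^2 + 4096*v^4 + 128*v^2 + 1). At (u, v) = (5/2, -5/2): K = 28/660969.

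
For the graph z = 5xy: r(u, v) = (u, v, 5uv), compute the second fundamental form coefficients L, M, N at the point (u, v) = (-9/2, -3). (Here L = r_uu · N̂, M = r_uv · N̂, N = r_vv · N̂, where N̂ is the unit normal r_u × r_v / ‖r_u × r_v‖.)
L = 0;  M = 10*sqrt(2929)/2929;  N = 0

Compute the unit normal N̂(u, v) = (-5*v/sqrt(25*u^2 + 25*v^2 + 1), -5*u/sqrt(25*u^2 + 25*v^2 + 1), 1/sqrt(25*u^2 + 25*v^2 + 1)), and the second partials r_uu, r_uv, r_vv. Take dot products:
  L(u, v) = r_uu · N̂ = 0,
  M(u, v) = r_uv · N̂ = 5/sqrt(25*u^2 + 25*v^2 + 1),
  N(u, v) = r_vv · N̂ = 0.
Evaluating at (u, v) = (-9/2, -3):
  L = 0, M = 10*sqrt(2929)/2929, N = 0.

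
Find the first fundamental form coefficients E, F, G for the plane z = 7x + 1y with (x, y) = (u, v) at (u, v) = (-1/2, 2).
E = 50;  F = 7;  G = 2

Partials: r_u = (1, 0, 7), r_v = (0, 1, 1). As functions of (u, v):
  E = r_u · r_u = 50,
  F = r_u · r_v = 7,
  G = r_v · r_v = 2.
Evaluating at (u, v) = (-1/2, 2): E = 50, F = 7, G = 2.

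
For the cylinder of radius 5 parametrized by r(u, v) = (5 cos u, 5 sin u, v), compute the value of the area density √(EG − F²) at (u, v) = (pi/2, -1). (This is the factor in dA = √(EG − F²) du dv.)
√(EG − F²)|_{(pi/2, -1)} = 5

E = 25, F = 0, G = 1, so EG − F² = 25. Taking the positive square root: √(EG − F²) = 5. At (u, v) = (pi/2, -1): 5.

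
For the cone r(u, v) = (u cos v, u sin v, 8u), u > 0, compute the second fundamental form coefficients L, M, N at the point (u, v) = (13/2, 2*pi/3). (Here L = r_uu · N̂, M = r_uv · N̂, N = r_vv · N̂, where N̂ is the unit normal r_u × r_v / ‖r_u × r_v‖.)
L = 0;  M = 0;  N = 4*sqrt(65)/5

Compute the unit normal N̂(u, v) = (-8*sqrt(65)*u*cos(v)/(65*Abs(u)), -8*sqrt(65)*u*sin(v)/(65*Abs(u)), sqrt(65)*u/(65*Abs(u))), and the second partials r_uu, r_uv, r_vv. Take dot products:
  L(u, v) = r_uu · N̂ = 0,
  M(u, v) = r_uv · N̂ = 0,
  N(u, v) = r_vv · N̂ = 8*sqrt(65)*u^2/(65*Abs(u)).
Evaluating at (u, v) = (13/2, 2*pi/3):
  L = 0, M = 0, N = 4*sqrt(65)/5.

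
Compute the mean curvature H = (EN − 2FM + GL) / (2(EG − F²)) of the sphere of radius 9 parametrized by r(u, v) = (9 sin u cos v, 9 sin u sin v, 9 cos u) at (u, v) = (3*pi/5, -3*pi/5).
H = -1/9

With E = 81, F = 0, G = 81*sin(u)^2, L = -9*sin(u)/Abs(sin(u)), M = 0, N = -9*sin(u)^3/Abs(sin(u)), assemble
  H = (EN − 2FM + GL) / (2(EG − F²)) = -sin(u)/(9*Abs(sin(u))).
At (u, v) = (3*pi/5, -3*pi/5): H = -1/9.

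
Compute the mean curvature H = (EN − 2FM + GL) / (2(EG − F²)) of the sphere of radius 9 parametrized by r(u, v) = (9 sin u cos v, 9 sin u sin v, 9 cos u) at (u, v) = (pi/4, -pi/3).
H = -1/9

With E = 81, F = 0, G = 81*sin(u)^2, L = -9*sin(u)/Abs(sin(u)), M = 0, N = -9*sin(u)^3/Abs(sin(u)), assemble
  H = (EN − 2FM + GL) / (2(EG − F²)) = -sin(u)/(9*Abs(sin(u))).
At (u, v) = (pi/4, -pi/3): H = -1/9.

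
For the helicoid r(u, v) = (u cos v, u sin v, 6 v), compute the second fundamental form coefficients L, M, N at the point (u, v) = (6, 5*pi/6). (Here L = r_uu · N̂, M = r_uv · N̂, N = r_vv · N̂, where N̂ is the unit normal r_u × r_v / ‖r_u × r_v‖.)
L = 0;  M = -sqrt(2)/2;  N = 0

Compute the unit normal N̂(u, v) = (6*sin(v)/sqrt(u^2 + 36), -6*cos(v)/sqrt(u^2 + 36), u/sqrt(u^2 + 36)), and the second partials r_uu, r_uv, r_vv. Take dot products:
  L(u, v) = r_uu · N̂ = 0,
  M(u, v) = r_uv · N̂ = -6/sqrt(u^2 + 36),
  N(u, v) = r_vv · N̂ = 0.
Evaluating at (u, v) = (6, 5*pi/6):
  L = 0, M = -sqrt(2)/2, N = 0.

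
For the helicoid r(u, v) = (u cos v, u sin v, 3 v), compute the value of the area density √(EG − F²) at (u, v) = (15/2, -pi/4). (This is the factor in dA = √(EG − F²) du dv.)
√(EG − F²)|_{(15/2, -pi/4)} = 3*sqrt(29)/2

E = 1, F = 0, G = u^2 + 9, so EG − F² = u^2 + 9. Taking the positive square root: √(EG − F²) = sqrt(u^2 + 9). At (u, v) = (15/2, -pi/4): 3*sqrt(29)/2.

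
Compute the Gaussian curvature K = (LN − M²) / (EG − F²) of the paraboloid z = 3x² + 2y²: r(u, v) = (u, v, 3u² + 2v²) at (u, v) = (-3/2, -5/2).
K = 6/8281

Coefficients of the first fundamental form: E = 36*u^2 + 1, F = 24*u*v, G = 16*v^2 + 1.
Coefficients of the second fundamental form: L = 6/sqrt(36*u^2 + 16*v^2 + 1), M = 0, N = 4/sqrt(36*u^2 + 16*v^2 + 1).
Assemble K = (LN − M²)/(EG − F²) = 24/(1296*u^4 + 1152*u^2*v^2 + 72*u^2 + 256*v^4 + 32*v^2 + 1). At (u, v) = (-3/2, -5/2): K = 6/8281.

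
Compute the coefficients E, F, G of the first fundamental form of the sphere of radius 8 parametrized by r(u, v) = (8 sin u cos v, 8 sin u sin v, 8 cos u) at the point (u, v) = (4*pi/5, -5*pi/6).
E = 64;  F = 0;  G = 40 - 8*sqrt(5)

Partials: r_u = (8*cos(u)*cos(v), 8*sin(v)*cos(u), -8*sin(u)), r_v = (-8*sin(u)*sin(v), 8*sin(u)*cos(v), 0). As functions of (u, v):
  E = r_u · r_u = 64,
  F = r_u · r_v = 0,
  G = r_v · r_v = 64*sin(u)^2.
Evaluating at (u, v) = (4*pi/5, -5*pi/6): E = 64, F = 0, G = 40 - 8*sqrt(5).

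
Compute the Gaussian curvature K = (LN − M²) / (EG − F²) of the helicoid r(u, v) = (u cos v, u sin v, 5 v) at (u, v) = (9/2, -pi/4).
K = -400/32761

Coefficients of the first fundamental form: E = 1, F = 0, G = u^2 + 25.
Coefficients of the second fundamental form: L = 0, M = -5/sqrt(u^2 + 25), N = 0.
Assemble K = (LN − M²)/(EG − F²) = -25/(u^2 + 25)^2. At (u, v) = (9/2, -pi/4): K = -400/32761.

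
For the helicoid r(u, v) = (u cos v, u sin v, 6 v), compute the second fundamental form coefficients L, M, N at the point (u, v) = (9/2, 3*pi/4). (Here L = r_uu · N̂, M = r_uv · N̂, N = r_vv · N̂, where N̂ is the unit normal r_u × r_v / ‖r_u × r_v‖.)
L = 0;  M = -4/5;  N = 0

Compute the unit normal N̂(u, v) = (6*sin(v)/sqrt(u^2 + 36), -6*cos(v)/sqrt(u^2 + 36), u/sqrt(u^2 + 36)), and the second partials r_uu, r_uv, r_vv. Take dot products:
  L(u, v) = r_uu · N̂ = 0,
  M(u, v) = r_uv · N̂ = -6/sqrt(u^2 + 36),
  N(u, v) = r_vv · N̂ = 0.
Evaluating at (u, v) = (9/2, 3*pi/4):
  L = 0, M = -4/5, N = 0.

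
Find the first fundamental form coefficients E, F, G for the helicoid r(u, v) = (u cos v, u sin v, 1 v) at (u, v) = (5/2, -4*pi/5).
E = 1;  F = 0;  G = 29/4

Partials: r_u = (cos(v), sin(v), 0), r_v = (-u*sin(v), u*cos(v), 1). As functions of (u, v):
  E = r_u · r_u = 1,
  F = r_u · r_v = 0,
  G = r_v · r_v = u^2 + 1.
Evaluating at (u, v) = (5/2, -4*pi/5): E = 1, F = 0, G = 29/4.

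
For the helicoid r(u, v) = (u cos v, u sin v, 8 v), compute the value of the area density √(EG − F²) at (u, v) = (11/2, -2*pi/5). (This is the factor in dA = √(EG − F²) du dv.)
√(EG − F²)|_{(11/2, -2*pi/5)} = sqrt(377)/2

E = 1, F = 0, G = u^2 + 64, so EG − F² = u^2 + 64. Taking the positive square root: √(EG − F²) = sqrt(u^2 + 64). At (u, v) = (11/2, -2*pi/5): sqrt(377)/2.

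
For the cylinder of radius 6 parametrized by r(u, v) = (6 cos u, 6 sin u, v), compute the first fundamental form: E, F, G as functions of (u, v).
E = 36;  F = 0;  G = 1

Compute partials: r_u = (-6*sin(u), 6*cos(u), 0), r_v = (0, 0, 1). Then
  E = r_u · r_u = 36,
  F = r_u · r_v = 0,
  G = r_v · r_v = 1.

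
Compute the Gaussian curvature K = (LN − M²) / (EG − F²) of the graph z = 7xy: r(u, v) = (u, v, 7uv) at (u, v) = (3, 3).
K = -49/779689

Coefficients of the first fundamental form: E = 49*v^2 + 1, F = 49*u*v, G = 49*u^2 + 1.
Coefficients of the second fundamental form: L = 0, M = 7/sqrt(49*u^2 + 49*v^2 + 1), N = 0.
Assemble K = (LN − M²)/(EG − F²) = -49/(2401*u^4 + 4802*u^2*v^2 + 98*u^2 + 2401*v^4 + 98*v^2 + 1). At (u, v) = (3, 3): K = -49/779689.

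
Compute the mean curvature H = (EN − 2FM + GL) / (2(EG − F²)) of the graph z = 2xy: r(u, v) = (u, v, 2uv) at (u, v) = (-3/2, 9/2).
H = 54*sqrt(91)/8281

With E = 4*v^2 + 1, F = 4*u*v, G = 4*u^2 + 1, L = 0, M = 2/sqrt(4*u^2 + 4*v^2 + 1), N = 0, assemble
  H = (EN − 2FM + GL) / (2(EG − F²)) = -8*u*v/(4*u^2 + 4*v^2 + 1)^(3/2).
At (u, v) = (-3/2, 9/2): H = 54*sqrt(91)/8281.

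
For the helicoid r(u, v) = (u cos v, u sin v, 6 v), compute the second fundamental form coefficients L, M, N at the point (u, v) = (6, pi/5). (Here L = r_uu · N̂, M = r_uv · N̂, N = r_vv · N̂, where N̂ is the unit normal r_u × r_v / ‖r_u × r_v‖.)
L = 0;  M = -sqrt(2)/2;  N = 0

Compute the unit normal N̂(u, v) = (6*sin(v)/sqrt(u^2 + 36), -6*cos(v)/sqrt(u^2 + 36), u/sqrt(u^2 + 36)), and the second partials r_uu, r_uv, r_vv. Take dot products:
  L(u, v) = r_uu · N̂ = 0,
  M(u, v) = r_uv · N̂ = -6/sqrt(u^2 + 36),
  N(u, v) = r_vv · N̂ = 0.
Evaluating at (u, v) = (6, pi/5):
  L = 0, M = -sqrt(2)/2, N = 0.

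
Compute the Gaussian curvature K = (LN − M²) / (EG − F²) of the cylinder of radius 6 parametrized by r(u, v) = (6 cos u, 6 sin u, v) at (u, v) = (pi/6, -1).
K = 0

Coefficients of the first fundamental form: E = 36, F = 0, G = 1.
Coefficients of the second fundamental form: L = -6, M = 0, N = 0.
Assemble K = (LN − M²)/(EG − F²) = 0. At (u, v) = (pi/6, -1): K = 0.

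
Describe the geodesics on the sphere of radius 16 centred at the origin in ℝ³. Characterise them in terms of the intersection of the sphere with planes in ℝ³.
Geodesics on the sphere of radius 16 are great circles — circles of radius 16 obtained as the intersection of the sphere with planes through the origin (the centre of the sphere).

A curve α(t) of nonzero constant speed on the sphere of radius 16 is a geodesic iff its acceleration α̈ is everywhere normal to the surface, i.e. parallel to the radial vector α(t). Then d/dt(α × α̇) = α̇ × α̇ + α × α̈ = 0, so α × α̇ is a constant vector n ≠ 0 and α(t) · n = 0 for all t: α lies in the plane through the origin with normal n. The intersection of that plane with the sphere is a circle of radius 16 (a great circle). Conversely, a great circle traversed at constant speed has centripetal acceleration pointing at the origin, hence normal to the sphere, so every great circle is a geodesic.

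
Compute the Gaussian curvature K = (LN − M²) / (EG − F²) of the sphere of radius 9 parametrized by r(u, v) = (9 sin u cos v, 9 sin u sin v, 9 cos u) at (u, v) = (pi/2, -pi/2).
K = 1/81

Coefficients of the first fundamental form: E = 81, F = 0, G = 81*sin(u)^2.
Coefficients of the second fundamental form: L = -9*sin(u)/Abs(sin(u)), M = 0, N = -9*sin(u)^3/Abs(sin(u)).
Assemble K = (LN − M²)/(EG − F²) = 1/81. At (u, v) = (pi/2, -pi/2): K = 1/81.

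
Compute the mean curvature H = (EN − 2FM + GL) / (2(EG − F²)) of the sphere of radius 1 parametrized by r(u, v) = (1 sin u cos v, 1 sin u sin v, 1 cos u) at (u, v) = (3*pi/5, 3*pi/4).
H = -1

With E = 1, F = 0, G = sin(u)^2, L = -sin(u)/Abs(sin(u)), M = 0, N = -sin(u)^3/Abs(sin(u)), assemble
  H = (EN − 2FM + GL) / (2(EG − F²)) = -sin(u)/Abs(sin(u)).
At (u, v) = (3*pi/5, 3*pi/4): H = -1.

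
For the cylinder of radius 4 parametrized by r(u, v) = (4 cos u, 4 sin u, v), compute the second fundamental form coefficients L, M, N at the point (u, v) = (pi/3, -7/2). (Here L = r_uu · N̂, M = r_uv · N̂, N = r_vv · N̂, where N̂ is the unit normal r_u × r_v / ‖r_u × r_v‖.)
L = -4;  M = 0;  N = 0

Compute the unit normal N̂(u, v) = (cos(u), sin(u), 0), and the second partials r_uu, r_uv, r_vv. Take dot products:
  L(u, v) = r_uu · N̂ = -4,
  M(u, v) = r_uv · N̂ = 0,
  N(u, v) = r_vv · N̂ = 0.
Evaluating at (u, v) = (pi/3, -7/2):
  L = -4, M = 0, N = 0.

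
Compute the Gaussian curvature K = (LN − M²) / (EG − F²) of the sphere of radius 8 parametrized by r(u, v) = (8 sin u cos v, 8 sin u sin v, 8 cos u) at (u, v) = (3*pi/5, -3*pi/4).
K = 1/64

Coefficients of the first fundamental form: E = 64, F = 0, G = 64*sin(u)^2.
Coefficients of the second fundamental form: L = -8*sin(u)/Abs(sin(u)), M = 0, N = -8*sin(u)^3/Abs(sin(u)).
Assemble K = (LN − M²)/(EG − F²) = 1/64. At (u, v) = (3*pi/5, -3*pi/4): K = 1/64.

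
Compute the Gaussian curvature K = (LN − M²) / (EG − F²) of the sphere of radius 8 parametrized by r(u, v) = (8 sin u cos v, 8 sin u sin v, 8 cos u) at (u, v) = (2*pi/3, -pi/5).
K = 1/64

Coefficients of the first fundamental form: E = 64, F = 0, G = 64*sin(u)^2.
Coefficients of the second fundamental form: L = -8*sin(u)/Abs(sin(u)), M = 0, N = -8*sin(u)^3/Abs(sin(u)).
Assemble K = (LN − M²)/(EG − F²) = 1/64. At (u, v) = (2*pi/3, -pi/5): K = 1/64.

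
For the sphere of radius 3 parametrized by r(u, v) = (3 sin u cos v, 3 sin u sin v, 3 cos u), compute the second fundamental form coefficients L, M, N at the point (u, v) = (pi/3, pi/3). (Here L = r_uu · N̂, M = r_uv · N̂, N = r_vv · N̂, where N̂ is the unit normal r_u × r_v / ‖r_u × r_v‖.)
L = -3;  M = 0;  N = -9/4

Compute the unit normal N̂(u, v) = (sin(u)^2*cos(v)/Abs(sin(u)), sin(u)^2*sin(v)/Abs(sin(u)), sin(2*u)/(2*Abs(sin(u)))), and the second partials r_uu, r_uv, r_vv. Take dot products:
  L(u, v) = r_uu · N̂ = -3*sin(u)/Abs(sin(u)),
  M(u, v) = r_uv · N̂ = 0,
  N(u, v) = r_vv · N̂ = -3*sin(u)^3/Abs(sin(u)).
Evaluating at (u, v) = (pi/3, pi/3):
  L = -3, M = 0, N = -9/4.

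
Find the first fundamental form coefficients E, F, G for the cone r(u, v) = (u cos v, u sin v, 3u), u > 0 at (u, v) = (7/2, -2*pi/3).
E = 10;  F = 0;  G = 49/4

Partials: r_u = (cos(v), sin(v), 3), r_v = (-u*sin(v), u*cos(v), 0). As functions of (u, v):
  E = r_u · r_u = 10,
  F = r_u · r_v = 0,
  G = r_v · r_v = u^2.
Evaluating at (u, v) = (7/2, -2*pi/3): E = 10, F = 0, G = 49/4.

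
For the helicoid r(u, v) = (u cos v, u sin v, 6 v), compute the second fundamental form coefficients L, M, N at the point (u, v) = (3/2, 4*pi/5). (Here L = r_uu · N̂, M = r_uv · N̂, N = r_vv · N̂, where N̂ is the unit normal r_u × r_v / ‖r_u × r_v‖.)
L = 0;  M = -4*sqrt(17)/17;  N = 0

Compute the unit normal N̂(u, v) = (6*sin(v)/sqrt(u^2 + 36), -6*cos(v)/sqrt(u^2 + 36), u/sqrt(u^2 + 36)), and the second partials r_uu, r_uv, r_vv. Take dot products:
  L(u, v) = r_uu · N̂ = 0,
  M(u, v) = r_uv · N̂ = -6/sqrt(u^2 + 36),
  N(u, v) = r_vv · N̂ = 0.
Evaluating at (u, v) = (3/2, 4*pi/5):
  L = 0, M = -4*sqrt(17)/17, N = 0.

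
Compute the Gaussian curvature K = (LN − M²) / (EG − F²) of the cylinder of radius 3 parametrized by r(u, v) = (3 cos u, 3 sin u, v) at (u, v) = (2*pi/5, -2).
K = 0

Coefficients of the first fundamental form: E = 9, F = 0, G = 1.
Coefficients of the second fundamental form: L = -3, M = 0, N = 0.
Assemble K = (LN − M²)/(EG − F²) = 0. At (u, v) = (2*pi/5, -2): K = 0.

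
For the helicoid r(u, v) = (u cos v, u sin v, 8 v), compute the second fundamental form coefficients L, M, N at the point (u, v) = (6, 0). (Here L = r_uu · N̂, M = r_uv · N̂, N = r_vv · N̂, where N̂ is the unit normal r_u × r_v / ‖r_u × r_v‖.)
L = 0;  M = -4/5;  N = 0

Compute the unit normal N̂(u, v) = (8*sin(v)/sqrt(u^2 + 64), -8*cos(v)/sqrt(u^2 + 64), u/sqrt(u^2 + 64)), and the second partials r_uu, r_uv, r_vv. Take dot products:
  L(u, v) = r_uu · N̂ = 0,
  M(u, v) = r_uv · N̂ = -8/sqrt(u^2 + 64),
  N(u, v) = r_vv · N̂ = 0.
Evaluating at (u, v) = (6, 0):
  L = 0, M = -4/5, N = 0.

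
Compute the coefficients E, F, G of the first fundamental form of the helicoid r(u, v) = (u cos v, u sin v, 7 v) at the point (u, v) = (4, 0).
E = 1;  F = 0;  G = 65

Partials: r_u = (cos(v), sin(v), 0), r_v = (-u*sin(v), u*cos(v), 7). As functions of (u, v):
  E = r_u · r_u = 1,
  F = r_u · r_v = 0,
  G = r_v · r_v = u^2 + 49.
Evaluating at (u, v) = (4, 0): E = 1, F = 0, G = 65.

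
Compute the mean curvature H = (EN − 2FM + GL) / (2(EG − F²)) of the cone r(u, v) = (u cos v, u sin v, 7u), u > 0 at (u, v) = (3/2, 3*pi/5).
H = 7*sqrt(2)/30

With E = 50, F = 0, G = u^2, L = 0, M = 0, N = 7*sqrt(2)*u^2/(10*Abs(u)), assemble
  H = (EN − 2FM + GL) / (2(EG − F²)) = 7*sqrt(2)/(20*Abs(u)).
At (u, v) = (3/2, 3*pi/5): H = 7*sqrt(2)/30.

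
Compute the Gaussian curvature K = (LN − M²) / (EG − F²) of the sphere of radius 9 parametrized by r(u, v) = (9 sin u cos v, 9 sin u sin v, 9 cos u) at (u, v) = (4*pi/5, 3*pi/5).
K = 1/81

Coefficients of the first fundamental form: E = 81, F = 0, G = 81*sin(u)^2.
Coefficients of the second fundamental form: L = -9*sin(u)/Abs(sin(u)), M = 0, N = -9*sin(u)^3/Abs(sin(u)).
Assemble K = (LN − M²)/(EG − F²) = 1/81. At (u, v) = (4*pi/5, 3*pi/5): K = 1/81.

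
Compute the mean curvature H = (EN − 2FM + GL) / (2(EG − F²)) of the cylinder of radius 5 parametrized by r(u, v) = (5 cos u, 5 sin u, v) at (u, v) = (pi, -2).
H = -1/10

With E = 25, F = 0, G = 1, L = -5, M = 0, N = 0, assemble
  H = (EN − 2FM + GL) / (2(EG − F²)) = -1/10.
At (u, v) = (pi, -2): H = -1/10.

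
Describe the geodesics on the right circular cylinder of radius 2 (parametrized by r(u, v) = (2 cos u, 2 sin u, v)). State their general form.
The cylinder is flat (K = 0) and locally isometric to the plane via the development (u, v) ↦ (2 u, v). Geodesics are the pre-images of straight lines: circles (v constant), vertical lines (u constant), and helices (v = c · u + d) for constants c, d.

A right cylinder has E = 2², F = 0, G = 1, so EG − F² = 2², and L = −2, M = N = 0, giving K = (LN − M²)/(EG − F²) = 0 everywhere. A flat surface is locally isometric to the Euclidean plane via the map (u, v) ↦ (2 u, v). Straight lines in the (x̃, ỹ) plane pull back to: (a) horizontal circles (v = const), (b) vertical generators (u = const), and (c) helices (2 u tan θ = v, i.e. v = c · u + d).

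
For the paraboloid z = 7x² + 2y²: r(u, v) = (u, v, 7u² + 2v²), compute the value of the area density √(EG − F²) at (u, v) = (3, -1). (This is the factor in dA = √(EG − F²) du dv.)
√(EG − F²)|_{(3, -1)} = sqrt(1781)

E = 196*u^2 + 1, F = 56*u*v, G = 16*v^2 + 1, so EG − F² = 196*u^2 + 16*v^2 + 1. Taking the positive square root: √(EG − F²) = sqrt(196*u^2 + 16*v^2 + 1). At (u, v) = (3, -1): sqrt(1781).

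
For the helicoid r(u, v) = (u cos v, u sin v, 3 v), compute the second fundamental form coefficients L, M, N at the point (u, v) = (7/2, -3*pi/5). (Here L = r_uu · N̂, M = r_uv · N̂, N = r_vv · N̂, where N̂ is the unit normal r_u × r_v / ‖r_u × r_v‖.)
L = 0;  M = -6*sqrt(85)/85;  N = 0

Compute the unit normal N̂(u, v) = (3*sin(v)/sqrt(u^2 + 9), -3*cos(v)/sqrt(u^2 + 9), u/sqrt(u^2 + 9)), and the second partials r_uu, r_uv, r_vv. Take dot products:
  L(u, v) = r_uu · N̂ = 0,
  M(u, v) = r_uv · N̂ = -3/sqrt(u^2 + 9),
  N(u, v) = r_vv · N̂ = 0.
Evaluating at (u, v) = (7/2, -3*pi/5):
  L = 0, M = -6*sqrt(85)/85, N = 0.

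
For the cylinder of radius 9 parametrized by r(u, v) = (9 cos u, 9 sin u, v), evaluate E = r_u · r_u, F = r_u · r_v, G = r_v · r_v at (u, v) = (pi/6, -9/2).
E = 81;  F = 0;  G = 1

Partials: r_u = (-9*sin(u), 9*cos(u), 0), r_v = (0, 0, 1). As functions of (u, v):
  E = r_u · r_u = 81,
  F = r_u · r_v = 0,
  G = r_v · r_v = 1.
Evaluating at (u, v) = (pi/6, -9/2): E = 81, F = 0, G = 1.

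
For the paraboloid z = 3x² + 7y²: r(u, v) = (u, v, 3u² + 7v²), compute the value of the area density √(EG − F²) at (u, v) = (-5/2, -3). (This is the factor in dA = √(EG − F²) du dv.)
√(EG − F²)|_{(-5/2, -3)} = sqrt(1990)

E = 36*u^2 + 1, F = 84*u*v, G = 196*v^2 + 1, so EG − F² = 36*u^2 + 196*v^2 + 1. Taking the positive square root: √(EG − F²) = sqrt(36*u^2 + 196*v^2 + 1). At (u, v) = (-5/2, -3): sqrt(1990).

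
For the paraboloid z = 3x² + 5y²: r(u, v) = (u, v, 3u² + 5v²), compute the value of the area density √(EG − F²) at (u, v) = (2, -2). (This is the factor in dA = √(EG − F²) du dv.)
√(EG − F²)|_{(2, -2)} = sqrt(545)

E = 36*u^2 + 1, F = 60*u*v, G = 100*v^2 + 1, so EG − F² = 36*u^2 + 100*v^2 + 1. Taking the positive square root: √(EG − F²) = sqrt(36*u^2 + 100*v^2 + 1). At (u, v) = (2, -2): sqrt(545).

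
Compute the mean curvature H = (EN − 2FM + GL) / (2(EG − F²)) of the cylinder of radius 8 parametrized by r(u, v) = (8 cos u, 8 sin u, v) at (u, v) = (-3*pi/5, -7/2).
H = -1/16

With E = 64, F = 0, G = 1, L = -8, M = 0, N = 0, assemble
  H = (EN − 2FM + GL) / (2(EG − F²)) = -1/16.
At (u, v) = (-3*pi/5, -7/2): H = -1/16.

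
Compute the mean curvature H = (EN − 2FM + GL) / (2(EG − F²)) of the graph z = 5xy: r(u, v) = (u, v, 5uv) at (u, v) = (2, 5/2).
H = -5000*sqrt(21)/151263

With E = 25*v^2 + 1, F = 25*u*v, G = 25*u^2 + 1, L = 0, M = 5/sqrt(25*u^2 + 25*v^2 + 1), N = 0, assemble
  H = (EN − 2FM + GL) / (2(EG − F²)) = -125*u*v/(25*u^2 + 25*v^2 + 1)^(3/2).
At (u, v) = (2, 5/2): H = -5000*sqrt(21)/151263.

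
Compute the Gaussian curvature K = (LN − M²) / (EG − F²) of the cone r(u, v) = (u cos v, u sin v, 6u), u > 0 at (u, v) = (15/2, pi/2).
K = 0

Coefficients of the first fundamental form: E = 37, F = 0, G = u^2.
Coefficients of the second fundamental form: L = 0, M = 0, N = 6*sqrt(37)*u^2/(37*Abs(u)).
Assemble K = (LN − M²)/(EG − F²) = 0. At (u, v) = (15/2, pi/2): K = 0.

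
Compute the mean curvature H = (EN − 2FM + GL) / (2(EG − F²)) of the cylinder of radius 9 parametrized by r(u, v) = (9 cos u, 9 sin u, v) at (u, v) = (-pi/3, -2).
H = -1/18

With E = 81, F = 0, G = 1, L = -9, M = 0, N = 0, assemble
  H = (EN − 2FM + GL) / (2(EG − F²)) = -1/18.
At (u, v) = (-pi/3, -2): H = -1/18.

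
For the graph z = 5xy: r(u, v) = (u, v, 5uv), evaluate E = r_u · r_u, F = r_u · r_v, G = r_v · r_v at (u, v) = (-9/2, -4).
E = 401;  F = 450;  G = 2029/4

Partials: r_u = (1, 0, 5*v), r_v = (0, 1, 5*u). As functions of (u, v):
  E = r_u · r_u = 25*v^2 + 1,
  F = r_u · r_v = 25*u*v,
  G = r_v · r_v = 25*u^2 + 1.
Evaluating at (u, v) = (-9/2, -4): E = 401, F = 450, G = 2029/4.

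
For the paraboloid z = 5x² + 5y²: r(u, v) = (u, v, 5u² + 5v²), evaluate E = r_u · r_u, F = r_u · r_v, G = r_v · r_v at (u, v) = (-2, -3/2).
E = 401;  F = 300;  G = 226

Partials: r_u = (1, 0, 10*u), r_v = (0, 1, 10*v). As functions of (u, v):
  E = r_u · r_u = 100*u^2 + 1,
  F = r_u · r_v = 100*u*v,
  G = r_v · r_v = 100*v^2 + 1.
Evaluating at (u, v) = (-2, -3/2): E = 401, F = 300, G = 226.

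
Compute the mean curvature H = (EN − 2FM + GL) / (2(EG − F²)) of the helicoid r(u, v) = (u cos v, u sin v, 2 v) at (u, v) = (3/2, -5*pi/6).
H = 0

With E = 1, F = 0, G = u^2 + 4, L = 0, M = -2/sqrt(u^2 + 4), N = 0, assemble
  H = (EN − 2FM + GL) / (2(EG − F²)) = 0.
At (u, v) = (3/2, -5*pi/6): H = 0.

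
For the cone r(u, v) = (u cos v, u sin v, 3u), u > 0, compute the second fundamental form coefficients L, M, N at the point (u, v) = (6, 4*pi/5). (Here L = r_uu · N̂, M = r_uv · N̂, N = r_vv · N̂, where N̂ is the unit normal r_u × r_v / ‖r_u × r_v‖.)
L = 0;  M = 0;  N = 9*sqrt(10)/5

Compute the unit normal N̂(u, v) = (-3*sqrt(10)*u*cos(v)/(10*Abs(u)), -3*sqrt(10)*u*sin(v)/(10*Abs(u)), sqrt(10)*u/(10*Abs(u))), and the second partials r_uu, r_uv, r_vv. Take dot products:
  L(u, v) = r_uu · N̂ = 0,
  M(u, v) = r_uv · N̂ = 0,
  N(u, v) = r_vv · N̂ = 3*sqrt(10)*u^2/(10*Abs(u)).
Evaluating at (u, v) = (6, 4*pi/5):
  L = 0, M = 0, N = 9*sqrt(10)/5.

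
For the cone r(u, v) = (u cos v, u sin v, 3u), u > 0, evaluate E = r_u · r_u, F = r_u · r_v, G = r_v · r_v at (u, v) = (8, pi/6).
E = 10;  F = 0;  G = 64

Partials: r_u = (cos(v), sin(v), 3), r_v = (-u*sin(v), u*cos(v), 0). As functions of (u, v):
  E = r_u · r_u = 10,
  F = r_u · r_v = 0,
  G = r_v · r_v = u^2.
Evaluating at (u, v) = (8, pi/6): E = 10, F = 0, G = 64.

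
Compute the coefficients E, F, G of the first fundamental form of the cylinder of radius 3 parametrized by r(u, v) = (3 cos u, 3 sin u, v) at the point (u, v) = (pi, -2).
E = 9;  F = 0;  G = 1

Partials: r_u = (-3*sin(u), 3*cos(u), 0), r_v = (0, 0, 1). As functions of (u, v):
  E = r_u · r_u = 9,
  F = r_u · r_v = 0,
  G = r_v · r_v = 1.
Evaluating at (u, v) = (pi, -2): E = 9, F = 0, G = 1.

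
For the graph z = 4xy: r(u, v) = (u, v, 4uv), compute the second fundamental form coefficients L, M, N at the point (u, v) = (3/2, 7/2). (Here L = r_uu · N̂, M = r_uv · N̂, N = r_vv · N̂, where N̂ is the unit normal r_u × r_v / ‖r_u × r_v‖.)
L = 0;  M = 4*sqrt(233)/233;  N = 0

Compute the unit normal N̂(u, v) = (-4*v/sqrt(16*u^2 + 16*v^2 + 1), -4*u/sqrt(16*u^2 + 16*v^2 + 1), 1/sqrt(16*u^2 + 16*v^2 + 1)), and the second partials r_uu, r_uv, r_vv. Take dot products:
  L(u, v) = r_uu · N̂ = 0,
  M(u, v) = r_uv · N̂ = 4/sqrt(16*u^2 + 16*v^2 + 1),
  N(u, v) = r_vv · N̂ = 0.
Evaluating at (u, v) = (3/2, 7/2):
  L = 0, M = 4*sqrt(233)/233, N = 0.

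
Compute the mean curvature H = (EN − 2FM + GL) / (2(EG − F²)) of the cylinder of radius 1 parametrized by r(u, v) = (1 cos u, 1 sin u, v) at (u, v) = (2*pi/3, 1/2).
H = -1/2

With E = 1, F = 0, G = 1, L = -1, M = 0, N = 0, assemble
  H = (EN − 2FM + GL) / (2(EG − F²)) = -1/2.
At (u, v) = (2*pi/3, 1/2): H = -1/2.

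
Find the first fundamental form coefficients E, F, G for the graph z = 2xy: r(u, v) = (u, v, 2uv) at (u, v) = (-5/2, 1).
E = 5;  F = -10;  G = 26

Partials: r_u = (1, 0, 2*v), r_v = (0, 1, 2*u). As functions of (u, v):
  E = r_u · r_u = 4*v^2 + 1,
  F = r_u · r_v = 4*u*v,
  G = r_v · r_v = 4*u^2 + 1.
Evaluating at (u, v) = (-5/2, 1): E = 5, F = -10, G = 26.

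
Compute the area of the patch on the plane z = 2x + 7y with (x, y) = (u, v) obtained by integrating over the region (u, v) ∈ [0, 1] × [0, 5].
Area = 15*sqrt(6)

Area = ∫∫ √(EG − F²) du dv with √(EG − F²) = 3*sqrt(6). Integrating over [0, 1] × [0, 5] gives 15*sqrt(6).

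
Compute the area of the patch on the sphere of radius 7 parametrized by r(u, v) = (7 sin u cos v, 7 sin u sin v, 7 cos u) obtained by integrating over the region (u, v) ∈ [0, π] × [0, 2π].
Area = 196*pi

Area = ∫∫ √(EG − F²) du dv with √(EG − F²) = 49*Abs(sin(u)). Integrating over [0, π] × [0, 2π] gives 196*pi.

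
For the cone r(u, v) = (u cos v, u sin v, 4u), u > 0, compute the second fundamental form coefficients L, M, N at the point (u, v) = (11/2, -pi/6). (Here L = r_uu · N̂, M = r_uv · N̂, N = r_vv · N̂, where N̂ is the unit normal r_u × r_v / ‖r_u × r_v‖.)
L = 0;  M = 0;  N = 22*sqrt(17)/17

Compute the unit normal N̂(u, v) = (-4*sqrt(17)*u*cos(v)/(17*Abs(u)), -4*sqrt(17)*u*sin(v)/(17*Abs(u)), sqrt(17)*u/(17*Abs(u))), and the second partials r_uu, r_uv, r_vv. Take dot products:
  L(u, v) = r_uu · N̂ = 0,
  M(u, v) = r_uv · N̂ = 0,
  N(u, v) = r_vv · N̂ = 4*sqrt(17)*u^2/(17*Abs(u)).
Evaluating at (u, v) = (11/2, -pi/6):
  L = 0, M = 0, N = 22*sqrt(17)/17.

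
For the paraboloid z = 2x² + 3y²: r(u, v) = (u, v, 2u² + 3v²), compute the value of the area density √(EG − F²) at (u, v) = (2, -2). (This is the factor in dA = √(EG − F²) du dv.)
√(EG − F²)|_{(2, -2)} = sqrt(209)

E = 16*u^2 + 1, F = 24*u*v, G = 36*v^2 + 1, so EG − F² = 16*u^2 + 36*v^2 + 1. Taking the positive square root: √(EG − F²) = sqrt(16*u^2 + 36*v^2 + 1). At (u, v) = (2, -2): sqrt(209).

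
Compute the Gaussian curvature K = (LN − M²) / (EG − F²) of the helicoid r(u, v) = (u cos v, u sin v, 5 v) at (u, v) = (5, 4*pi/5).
K = -1/100

Coefficients of the first fundamental form: E = 1, F = 0, G = u^2 + 25.
Coefficients of the second fundamental form: L = 0, M = -5/sqrt(u^2 + 25), N = 0.
Assemble K = (LN − M²)/(EG − F²) = -25/(u^2 + 25)^2. At (u, v) = (5, 4*pi/5): K = -1/100.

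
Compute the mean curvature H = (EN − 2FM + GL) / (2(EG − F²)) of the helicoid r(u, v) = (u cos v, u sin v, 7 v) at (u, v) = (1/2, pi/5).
H = 0

With E = 1, F = 0, G = u^2 + 49, L = 0, M = -7/sqrt(u^2 + 49), N = 0, assemble
  H = (EN − 2FM + GL) / (2(EG − F²)) = 0.
At (u, v) = (1/2, pi/5): H = 0.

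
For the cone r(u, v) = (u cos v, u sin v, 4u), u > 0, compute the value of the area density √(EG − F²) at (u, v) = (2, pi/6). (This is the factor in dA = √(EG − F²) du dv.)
√(EG − F²)|_{(2, pi/6)} = 2*sqrt(17)

E = 17, F = 0, G = u^2, so EG − F² = 17*u^2. Taking the positive square root: √(EG − F²) = sqrt(17)*Abs(u). At (u, v) = (2, pi/6): 2*sqrt(17).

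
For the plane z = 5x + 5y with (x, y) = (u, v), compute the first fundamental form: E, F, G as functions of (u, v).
E = 26;  F = 25;  G = 26

Compute partials: r_u = (1, 0, 5), r_v = (0, 1, 5). Then
  E = r_u · r_u = 26,
  F = r_u · r_v = 25,
  G = r_v · r_v = 26.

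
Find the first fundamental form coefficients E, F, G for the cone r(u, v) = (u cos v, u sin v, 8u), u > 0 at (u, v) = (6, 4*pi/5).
E = 65;  F = 0;  G = 36

Partials: r_u = (cos(v), sin(v), 8), r_v = (-u*sin(v), u*cos(v), 0). As functions of (u, v):
  E = r_u · r_u = 65,
  F = r_u · r_v = 0,
  G = r_v · r_v = u^2.
Evaluating at (u, v) = (6, 4*pi/5): E = 65, F = 0, G = 36.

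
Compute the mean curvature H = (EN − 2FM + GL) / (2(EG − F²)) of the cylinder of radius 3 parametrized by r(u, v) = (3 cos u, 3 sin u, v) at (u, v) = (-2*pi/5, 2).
H = -1/6

With E = 9, F = 0, G = 1, L = -3, M = 0, N = 0, assemble
  H = (EN − 2FM + GL) / (2(EG − F²)) = -1/6.
At (u, v) = (-2*pi/5, 2): H = -1/6.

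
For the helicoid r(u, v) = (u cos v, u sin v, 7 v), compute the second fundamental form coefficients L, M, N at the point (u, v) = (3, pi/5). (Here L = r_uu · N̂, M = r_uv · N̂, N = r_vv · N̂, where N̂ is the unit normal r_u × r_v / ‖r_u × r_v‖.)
L = 0;  M = -7*sqrt(58)/58;  N = 0

Compute the unit normal N̂(u, v) = (7*sin(v)/sqrt(u^2 + 49), -7*cos(v)/sqrt(u^2 + 49), u/sqrt(u^2 + 49)), and the second partials r_uu, r_uv, r_vv. Take dot products:
  L(u, v) = r_uu · N̂ = 0,
  M(u, v) = r_uv · N̂ = -7/sqrt(u^2 + 49),
  N(u, v) = r_vv · N̂ = 0.
Evaluating at (u, v) = (3, pi/5):
  L = 0, M = -7*sqrt(58)/58, N = 0.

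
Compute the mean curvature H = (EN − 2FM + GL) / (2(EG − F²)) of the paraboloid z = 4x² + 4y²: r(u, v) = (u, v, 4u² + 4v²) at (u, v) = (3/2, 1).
H = 840*sqrt(209)/43681

With E = 64*u^2 + 1, F = 64*u*v, G = 64*v^2 + 1, L = 8/sqrt(64*u^2 + 64*v^2 + 1), M = 0, N = 8/sqrt(64*u^2 + 64*v^2 + 1), assemble
  H = (EN − 2FM + GL) / (2(EG − F²)) = 8*(32*u^2 + 32*v^2 + 1)/(64*u^2 + 64*v^2 + 1)^(3/2).
At (u, v) = (3/2, 1): H = 840*sqrt(209)/43681.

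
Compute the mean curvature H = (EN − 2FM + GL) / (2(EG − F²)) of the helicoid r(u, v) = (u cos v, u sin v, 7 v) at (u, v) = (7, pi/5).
H = 0

With E = 1, F = 0, G = u^2 + 49, L = 0, M = -7/sqrt(u^2 + 49), N = 0, assemble
  H = (EN − 2FM + GL) / (2(EG − F²)) = 0.
At (u, v) = (7, pi/5): H = 0.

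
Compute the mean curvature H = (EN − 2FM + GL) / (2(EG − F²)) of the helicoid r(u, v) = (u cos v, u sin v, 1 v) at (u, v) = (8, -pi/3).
H = 0

With E = 1, F = 0, G = u^2 + 1, L = 0, M = -1/sqrt(u^2 + 1), N = 0, assemble
  H = (EN − 2FM + GL) / (2(EG − F²)) = 0.
At (u, v) = (8, -pi/3): H = 0.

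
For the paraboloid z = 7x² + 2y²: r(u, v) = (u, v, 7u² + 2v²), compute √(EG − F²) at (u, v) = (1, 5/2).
√(EG − F²)|_{(1, 5/2)} = 3*sqrt(33)

E = 196*u^2 + 1, F = 56*u*v, G = 16*v^2 + 1; EG − F² = 196*u^2 + 16*v^2 + 1; √(EG − F²) = sqrt(196*u^2 + 16*v^2 + 1). At the given point: 3*sqrt(33).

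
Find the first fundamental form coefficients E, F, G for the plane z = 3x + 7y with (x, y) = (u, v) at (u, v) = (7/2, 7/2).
E = 10;  F = 21;  G = 50

Partials: r_u = (1, 0, 3), r_v = (0, 1, 7). As functions of (u, v):
  E = r_u · r_u = 10,
  F = r_u · r_v = 21,
  G = r_v · r_v = 50.
Evaluating at (u, v) = (7/2, 7/2): E = 10, F = 21, G = 50.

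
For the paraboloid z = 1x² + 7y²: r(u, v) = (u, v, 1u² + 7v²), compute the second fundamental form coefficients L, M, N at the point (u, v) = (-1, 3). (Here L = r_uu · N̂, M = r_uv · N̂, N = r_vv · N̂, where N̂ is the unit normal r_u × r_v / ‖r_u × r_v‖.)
L = 2*sqrt(1769)/1769;  M = 0;  N = 14*sqrt(1769)/1769

Compute the unit normal N̂(u, v) = (-2*u/sqrt(4*u^2 + 196*v^2 + 1), -14*v/sqrt(4*u^2 + 196*v^2 + 1), 1/sqrt(4*u^2 + 196*v^2 + 1)), and the second partials r_uu, r_uv, r_vv. Take dot products:
  L(u, v) = r_uu · N̂ = 2/sqrt(4*u^2 + 196*v^2 + 1),
  M(u, v) = r_uv · N̂ = 0,
  N(u, v) = r_vv · N̂ = 14/sqrt(4*u^2 + 196*v^2 + 1).
Evaluating at (u, v) = (-1, 3):
  L = 2*sqrt(1769)/1769, M = 0, N = 14*sqrt(1769)/1769.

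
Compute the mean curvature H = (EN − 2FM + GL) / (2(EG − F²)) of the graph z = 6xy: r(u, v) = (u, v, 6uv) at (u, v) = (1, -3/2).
H = 81*sqrt(118)/3481

With E = 36*v^2 + 1, F = 36*u*v, G = 36*u^2 + 1, L = 0, M = 6/sqrt(36*u^2 + 36*v^2 + 1), N = 0, assemble
  H = (EN − 2FM + GL) / (2(EG − F²)) = -216*u*v/(36*u^2 + 36*v^2 + 1)^(3/2).
At (u, v) = (1, -3/2): H = 81*sqrt(118)/3481.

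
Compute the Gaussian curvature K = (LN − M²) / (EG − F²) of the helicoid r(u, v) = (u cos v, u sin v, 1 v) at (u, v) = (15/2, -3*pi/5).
K = -16/52441

Coefficients of the first fundamental form: E = 1, F = 0, G = u^2 + 1.
Coefficients of the second fundamental form: L = 0, M = -1/sqrt(u^2 + 1), N = 0.
Assemble K = (LN − M²)/(EG − F²) = -1/(u^2 + 1)^2. At (u, v) = (15/2, -3*pi/5): K = -16/52441.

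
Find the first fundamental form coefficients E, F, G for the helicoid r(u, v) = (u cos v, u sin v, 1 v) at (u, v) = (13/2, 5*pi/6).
E = 1;  F = 0;  G = 173/4

Partials: r_u = (cos(v), sin(v), 0), r_v = (-u*sin(v), u*cos(v), 1). As functions of (u, v):
  E = r_u · r_u = 1,
  F = r_u · r_v = 0,
  G = r_v · r_v = u^2 + 1.
Evaluating at (u, v) = (13/2, 5*pi/6): E = 1, F = 0, G = 173/4.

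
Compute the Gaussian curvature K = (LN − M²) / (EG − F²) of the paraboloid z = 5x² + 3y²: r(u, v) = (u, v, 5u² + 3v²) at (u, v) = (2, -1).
K = 60/190969

Coefficients of the first fundamental form: E = 100*u^2 + 1, F = 60*u*v, G = 36*v^2 + 1.
Coefficients of the second fundamental form: L = 10/sqrt(100*u^2 + 36*v^2 + 1), M = 0, N = 6/sqrt(100*u^2 + 36*v^2 + 1).
Assemble K = (LN − M²)/(EG − F²) = 60/(10000*u^4 + 7200*u^2*v^2 + 200*u^2 + 1296*v^4 + 72*v^2 + 1). At (u, v) = (2, -1): K = 60/190969.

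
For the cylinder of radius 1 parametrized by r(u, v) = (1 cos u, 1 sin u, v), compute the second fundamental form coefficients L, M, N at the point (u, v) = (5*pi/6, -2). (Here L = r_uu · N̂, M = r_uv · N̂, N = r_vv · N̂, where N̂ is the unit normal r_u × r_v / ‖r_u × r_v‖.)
L = -1;  M = 0;  N = 0

Compute the unit normal N̂(u, v) = (cos(u), sin(u), 0), and the second partials r_uu, r_uv, r_vv. Take dot products:
  L(u, v) = r_uu · N̂ = -1,
  M(u, v) = r_uv · N̂ = 0,
  N(u, v) = r_vv · N̂ = 0.
Evaluating at (u, v) = (5*pi/6, -2):
  L = -1, M = 0, N = 0.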